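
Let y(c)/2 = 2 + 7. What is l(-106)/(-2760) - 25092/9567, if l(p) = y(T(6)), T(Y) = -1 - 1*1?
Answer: -1285669/488980 ≈ -2.6293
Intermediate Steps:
T(Y) = -2 (T(Y) = -1 - 1 = -2)
y(c) = 18 (y(c) = 2*(2 + 7) = 2*9 = 18)
l(p) = 18
l(-106)/(-2760) - 25092/9567 = 18/(-2760) - 25092/9567 = 18*(-1/2760) - 25092*1/9567 = -3/460 - 2788/1063 = -1285669/488980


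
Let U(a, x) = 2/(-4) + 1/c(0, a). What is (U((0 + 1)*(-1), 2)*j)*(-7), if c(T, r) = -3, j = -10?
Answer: -175/3 ≈ -58.333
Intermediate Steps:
U(a, x) = -⅚ (U(a, x) = 2/(-4) + 1/(-3) = 2*(-¼) + 1*(-⅓) = -½ - ⅓ = -⅚)
(U((0 + 1)*(-1), 2)*j)*(-7) = -⅚*(-10)*(-7) = (25/3)*(-7) = -175/3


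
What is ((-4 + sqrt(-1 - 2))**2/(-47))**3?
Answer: 5291/103823 + 2520*I*sqrt(3)/103823 ≈ 0.050962 + 0.04204*I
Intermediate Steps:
((-4 + sqrt(-1 - 2))**2/(-47))**3 = ((-4 + sqrt(-3))**2*(-1/47))**3 = ((-4 + I*sqrt(3))**2*(-1/47))**3 = (-(-4 + I*sqrt(3))**2/47)**3 = -(-4 + I*sqrt(3))**6/103823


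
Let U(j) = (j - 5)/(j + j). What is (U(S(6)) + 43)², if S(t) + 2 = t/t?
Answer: 2116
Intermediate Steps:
S(t) = -1 (S(t) = -2 + t/t = -2 + 1 = -1)
U(j) = (-5 + j)/(2*j) (U(j) = (-5 + j)/((2*j)) = (-5 + j)*(1/(2*j)) = (-5 + j)/(2*j))
(U(S(6)) + 43)² = ((½)*(-5 - 1)/(-1) + 43)² = ((½)*(-1)*(-6) + 43)² = (3 + 43)² = 46² = 2116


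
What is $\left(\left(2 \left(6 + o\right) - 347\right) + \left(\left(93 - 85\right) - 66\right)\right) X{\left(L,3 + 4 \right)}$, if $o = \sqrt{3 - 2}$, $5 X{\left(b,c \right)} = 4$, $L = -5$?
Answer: $- \frac{1564}{5} \approx -312.8$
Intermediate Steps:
$X{\left(b,c \right)} = \frac{4}{5}$ ($X{\left(b,c \right)} = \frac{1}{5} \cdot 4 = \frac{4}{5}$)
$o = 1$ ($o = \sqrt{1} = 1$)
$\left(\left(2 \left(6 + o\right) - 347\right) + \left(\left(93 - 85\right) - 66\right)\right) X{\left(L,3 + 4 \right)} = \left(\left(2 \left(6 + 1\right) - 347\right) + \left(\left(93 - 85\right) - 66\right)\right) \frac{4}{5} = \left(\left(2 \cdot 7 - 347\right) + \left(8 - 66\right)\right) \frac{4}{5} = \left(\left(14 - 347\right) - 58\right) \frac{4}{5} = \left(-333 - 58\right) \frac{4}{5} = \left(-391\right) \frac{4}{5} = - \frac{1564}{5}$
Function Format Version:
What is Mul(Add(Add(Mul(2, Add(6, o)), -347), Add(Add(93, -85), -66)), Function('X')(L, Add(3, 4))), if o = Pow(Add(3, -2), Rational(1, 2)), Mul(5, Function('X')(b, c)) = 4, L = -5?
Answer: Rational(-1564, 5) ≈ -312.80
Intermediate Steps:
Function('X')(b, c) = Rational(4, 5) (Function('X')(b, c) = Mul(Rational(1, 5), 4) = Rational(4, 5))
o = 1 (o = Pow(1, Rational(1, 2)) = 1)
Mul(Add(Add(Mul(2, Add(6, o)), -347), Add(Add(93, -85), -66)), Function('X')(L, Add(3, 4))) = Mul(Add(Add(Mul(2, Add(6, 1)), -347), Add(Add(93, -85), -66)), Rational(4, 5)) = Mul(Add(Add(Mul(2, 7), -347), Add(8, -66)), Rational(4, 5)) = Mul(Add(Add(14, -347), -58), Rational(4, 5)) = Mul(Add(-333, -58), Rational(4, 5)) = Mul(-391, Rational(4, 5)) = Rational(-1564, 5)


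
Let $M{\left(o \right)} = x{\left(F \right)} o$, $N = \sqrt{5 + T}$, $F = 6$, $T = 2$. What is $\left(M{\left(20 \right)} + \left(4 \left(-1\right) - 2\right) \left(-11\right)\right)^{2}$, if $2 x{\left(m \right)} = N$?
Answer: $5056 + 1320 \sqrt{7} \approx 8548.4$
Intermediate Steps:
$N = \sqrt{7}$ ($N = \sqrt{5 + 2} = \sqrt{7} \approx 2.6458$)
$x{\left(m \right)} = \frac{\sqrt{7}}{2}$
$M{\left(o \right)} = \frac{o \sqrt{7}}{2}$ ($M{\left(o \right)} = \frac{\sqrt{7}}{2} o = \frac{o \sqrt{7}}{2}$)
$\left(M{\left(20 \right)} + \left(4 \left(-1\right) - 2\right) \left(-11\right)\right)^{2} = \left(\frac{1}{2} \cdot 20 \sqrt{7} + \left(4 \left(-1\right) - 2\right) \left(-11\right)\right)^{2} = \left(10 \sqrt{7} + \left(-4 - 2\right) \left(-11\right)\right)^{2} = \left(10 \sqrt{7} - -66\right)^{2} = \left(10 \sqrt{7} + 66\right)^{2} = \left(66 + 10 \sqrt{7}\right)^{2}$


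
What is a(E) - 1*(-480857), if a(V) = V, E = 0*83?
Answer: 480857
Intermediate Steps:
E = 0
a(E) - 1*(-480857) = 0 - 1*(-480857) = 0 + 480857 = 480857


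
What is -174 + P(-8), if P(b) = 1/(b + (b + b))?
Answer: -4177/24 ≈ -174.04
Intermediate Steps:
P(b) = 1/(3*b) (P(b) = 1/(b + 2*b) = 1/(3*b))
-174 + P(-8) = -174 + (1/3)/(-8) = -174 + (1/3)*(-1/8) = -174 - 1/24 = -4177/24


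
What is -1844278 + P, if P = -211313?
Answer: -2055591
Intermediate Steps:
-1844278 + P = -1844278 - 211313 = -2055591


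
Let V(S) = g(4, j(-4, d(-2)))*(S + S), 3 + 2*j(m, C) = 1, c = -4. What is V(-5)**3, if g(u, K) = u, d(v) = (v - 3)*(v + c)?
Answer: -64000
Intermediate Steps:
d(v) = (-4 + v)*(-3 + v) (d(v) = (v - 3)*(v - 4) = (-3 + v)*(-4 + v) = (-4 + v)*(-3 + v))
j(m, C) = -1 (j(m, C) = -3/2 + (1/2)*1 = -3/2 + 1/2 = -1)
V(S) = 8*S (V(S) = 4*(S + S) = 4*(2*S) = 8*S)
V(-5)**3 = (8*(-5))**3 = (-40)**3 = -64000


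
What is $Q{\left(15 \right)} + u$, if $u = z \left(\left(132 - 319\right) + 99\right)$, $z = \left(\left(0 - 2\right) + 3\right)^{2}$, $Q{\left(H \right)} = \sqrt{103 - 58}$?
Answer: $-88 + 3 \sqrt{5} \approx -81.292$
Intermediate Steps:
$Q{\left(H \right)} = 3 \sqrt{5}$ ($Q{\left(H \right)} = \sqrt{45} = 3 \sqrt{5}$)
$z = 1$ ($z = \left(\left(0 - 2\right) + 3\right)^{2} = \left(-2 + 3\right)^{2} = 1^{2} = 1$)
$u = -88$ ($u = 1 \left(\left(132 - 319\right) + 99\right) = 1 \left(-187 + 99\right) = 1 \left(-88\right) = -88$)
$Q{\left(15 \right)} + u = 3 \sqrt{5} - 88 = -88 + 3 \sqrt{5}$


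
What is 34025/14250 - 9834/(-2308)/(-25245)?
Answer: 20023658/8386695 ≈ 2.3876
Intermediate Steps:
34025/14250 - 9834/(-2308)/(-25245) = 34025*(1/14250) - 9834*(-1/2308)*(-1/25245) = 1361/570 + (4917/1154)*(-1/25245) = 1361/570 - 149/882810 = 20023658/8386695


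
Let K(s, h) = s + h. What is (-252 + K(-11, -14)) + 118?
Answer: -159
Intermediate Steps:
K(s, h) = h + s
(-252 + K(-11, -14)) + 118 = (-252 + (-14 - 11)) + 118 = (-252 - 25) + 118 = -277 + 118 = -159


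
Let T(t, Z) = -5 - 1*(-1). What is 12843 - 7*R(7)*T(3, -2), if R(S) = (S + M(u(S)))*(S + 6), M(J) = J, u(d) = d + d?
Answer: 20487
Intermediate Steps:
u(d) = 2*d
R(S) = 3*S*(6 + S) (R(S) = (S + 2*S)*(S + 6) = (3*S)*(6 + S) = 3*S*(6 + S))
T(t, Z) = -4 (T(t, Z) = -5 + 1 = -4)
12843 - 7*R(7)*T(3, -2) = 12843 - 7*(3*7*(6 + 7))*(-4) = 12843 - 7*(3*7*13)*(-4) = 12843 - 7*273*(-4) = 12843 - 1911*(-4) = 12843 - 1*(-7644) = 12843 + 7644 = 20487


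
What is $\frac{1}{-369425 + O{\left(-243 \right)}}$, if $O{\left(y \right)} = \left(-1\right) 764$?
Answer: $- \frac{1}{370189} \approx -2.7013 \cdot 10^{-6}$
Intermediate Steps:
$O{\left(y \right)} = -764$
$\frac{1}{-369425 + O{\left(-243 \right)}} = \frac{1}{-369425 - 764} = \frac{1}{-370189} = - \frac{1}{370189}$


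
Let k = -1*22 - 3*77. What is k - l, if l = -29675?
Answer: 29422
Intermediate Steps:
k = -253 (k = -22 - 231 = -253)
k - l = -253 - 1*(-29675) = -253 + 29675 = 29422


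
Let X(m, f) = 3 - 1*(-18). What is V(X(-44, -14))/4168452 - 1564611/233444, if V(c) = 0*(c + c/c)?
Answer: -1564611/233444 ≈ -6.7023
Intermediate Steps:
X(m, f) = 21 (X(m, f) = 3 + 18 = 21)
V(c) = 0 (V(c) = 0*(c + 1) = 0*(1 + c) = 0)
V(X(-44, -14))/4168452 - 1564611/233444 = 0/4168452 - 1564611/233444 = 0*(1/4168452) - 1564611*1/233444 = 0 - 1564611/233444 = -1564611/233444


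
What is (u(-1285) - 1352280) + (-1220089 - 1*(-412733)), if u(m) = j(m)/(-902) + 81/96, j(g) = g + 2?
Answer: -31167834047/14432 ≈ -2.1596e+6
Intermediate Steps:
j(g) = 2 + g
u(m) = 12145/14432 - m/902 (u(m) = (2 + m)/(-902) + 81/96 = (2 + m)*(-1/902) + 81*(1/96) = (-1/451 - m/902) + 27/32 = 12145/14432 - m/902)
(u(-1285) - 1352280) + (-1220089 - 1*(-412733)) = ((12145/14432 - 1/902*(-1285)) - 1352280) + (-1220089 - 1*(-412733)) = ((12145/14432 + 1285/902) - 1352280) + (-1220089 + 412733) = (32705/14432 - 1352280) - 807356 = -19516072255/14432 - 807356 = -31167834047/14432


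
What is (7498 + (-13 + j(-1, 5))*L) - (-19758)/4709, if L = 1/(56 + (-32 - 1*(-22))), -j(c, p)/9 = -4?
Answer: 70660389/9418 ≈ 7502.7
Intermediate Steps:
j(c, p) = 36 (j(c, p) = -9*(-4) = 36)
L = 1/46 (L = 1/(56 + (-32 + 22)) = 1/(56 - 10) = 1/46 ≈ 0.021739)
(7498 + (-13 + j(-1, 5))*L) - (-19758)/4709 = (7498 + (-13 + 36)*(1/46)) - (-19758)/4709 = (7498 + 23*(1/46)) - (-19758)/4709 = (7498 + ½) - 1*(-19758/4709) = 14997/2 + 19758/4709 = 70660389/9418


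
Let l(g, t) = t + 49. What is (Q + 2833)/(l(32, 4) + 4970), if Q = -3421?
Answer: -588/5023 ≈ -0.11706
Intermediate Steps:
l(g, t) = 49 + t
(Q + 2833)/(l(32, 4) + 4970) = (-3421 + 2833)/((49 + 4) + 4970) = -588/(53 + 4970) = -588/5023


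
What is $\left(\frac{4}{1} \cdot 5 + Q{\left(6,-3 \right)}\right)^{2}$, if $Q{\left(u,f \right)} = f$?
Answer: $289$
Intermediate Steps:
$\left(\frac{4}{1} \cdot 5 + Q{\left(6,-3 \right)}\right)^{2} = \left(\frac{4}{1} \cdot 5 - 3\right)^{2} = \left(4 \cdot 1 \cdot 5 - 3\right)^{2} = \left(4 \cdot 5 - 3\right)^{2} = \left(20 - 3\right)^{2} = 17^{2} = 289$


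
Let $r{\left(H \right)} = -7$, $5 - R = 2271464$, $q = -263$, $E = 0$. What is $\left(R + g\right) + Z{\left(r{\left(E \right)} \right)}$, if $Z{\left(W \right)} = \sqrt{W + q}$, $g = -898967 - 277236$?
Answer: $-3447662 + 3 i \sqrt{30} \approx -3.4477 \cdot 10^{6} + 16.432 i$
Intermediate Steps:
$R = -2271459$ ($R = 5 - 2271464 = -2271459$)
$g = -1176203$ ($g = -898967 - 277236 = -1176203$)
$Z{\left(W \right)} = \sqrt{-263 + W}$ ($Z{\left(W \right)} = \sqrt{W - 263} = \sqrt{-263 + W}$)
$\left(R + g\right) + Z{\left(r{\left(E \right)} \right)} = \left(-2271459 - 1176203\right) + \sqrt{-263 - 7} = -3447662 + \sqrt{-270} = -3447662 + 3 i \sqrt{30}$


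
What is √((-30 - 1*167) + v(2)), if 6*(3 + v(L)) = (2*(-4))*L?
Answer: 4*I*√114/3 ≈ 14.236*I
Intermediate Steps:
v(L) = -3 - 4*L/3 (v(L) = -3 + ((2*(-4))*L)/6 = -3 + (-8*L)/6 = -3 - 4*L/3)
√((-30 - 1*167) + v(2)) = √((-30 - 1*167) + (-3 - 4/3*2)) = √((-30 - 167) + (-3 - 8/3)) = √(-197 - 17/3) = √(-608/3) = 4*I*√114/3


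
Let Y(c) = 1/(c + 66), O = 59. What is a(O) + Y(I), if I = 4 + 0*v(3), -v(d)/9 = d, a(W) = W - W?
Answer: 1/70 ≈ 0.014286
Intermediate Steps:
a(W) = 0
v(d) = -9*d
I = 4 (I = 4 + 0*(-9*3) = 4 + 0*(-27) = 4 + 0 = 4)
Y(c) = 1/(66 + c)
a(O) + Y(I) = 0 + 1/(66 + 4) = 0 + 1/70 = 1/70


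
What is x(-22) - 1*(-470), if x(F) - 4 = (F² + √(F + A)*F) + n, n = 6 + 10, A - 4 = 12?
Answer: 974 - 22*I*√6 ≈ 974.0 - 53.889*I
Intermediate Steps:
A = 16 (A = 4 + 12 = 16)
n = 16
x(F) = 20 + F² + F*√(16 + F) (x(F) = 4 + ((F² + √(F + 16)*F) + 16) = 4 + ((F² + √(16 + F)*F) + 16) = 4 + ((F² + F*√(16 + F)) + 16) = 4 + (16 + F² + F*√(16 + F)) = 20 + F² + F*√(16 + F))
x(-22) - 1*(-470) = (20 + (-22)² - 22*√(16 - 22)) - 1*(-470) = (20 + 484 - 22*I*√6) + 470 = (504 - 22*I*√6) + 470 = 974 - 22*I*√6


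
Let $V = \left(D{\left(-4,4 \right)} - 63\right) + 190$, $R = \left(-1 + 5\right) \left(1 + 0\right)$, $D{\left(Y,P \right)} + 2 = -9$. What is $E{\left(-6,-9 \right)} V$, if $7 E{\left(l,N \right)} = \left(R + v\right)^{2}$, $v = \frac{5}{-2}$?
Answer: $\frac{261}{7} \approx 37.286$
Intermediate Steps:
$v = - \frac{5}{2}$ ($v = 5 \left(- \frac{1}{2}\right) = - \frac{5}{2} \approx -2.5$)
$D{\left(Y,P \right)} = -11$ ($D{\left(Y,P \right)} = -2 - 9 = -11$)
$R = 4$ ($R = 4 \cdot 1 = 4$)
$E{\left(l,N \right)} = \frac{9}{28}$ ($E{\left(l,N \right)} = \frac{\left(4 - \frac{5}{2}\right)^{2}}{7} = \frac{\left(\frac{3}{2}\right)^{2}}{7} = \frac{1}{7} \cdot \frac{9}{4} = \frac{9}{28}$)
$V = 116$ ($V = \left(-11 - 63\right) + 190 = -74 + 190 = 116$)
$E{\left(-6,-9 \right)} V = \frac{9}{28} \cdot 116 = \frac{261}{7}$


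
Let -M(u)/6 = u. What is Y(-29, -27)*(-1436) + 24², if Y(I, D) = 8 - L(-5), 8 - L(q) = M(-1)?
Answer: -8040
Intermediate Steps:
M(u) = -6*u
L(q) = 2 (L(q) = 8 - (-6)*(-1) = 8 - 1*6 = 8 - 6 = 2)
Y(I, D) = 6 (Y(I, D) = 8 - 1*2 = 8 - 2 = 6)
Y(-29, -27)*(-1436) + 24² = 6*(-1436) + 24² = -8616 + 576 = -8040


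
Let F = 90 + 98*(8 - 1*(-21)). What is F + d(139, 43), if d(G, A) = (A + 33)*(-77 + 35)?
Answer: -260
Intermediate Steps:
d(G, A) = -1386 - 42*A (d(G, A) = (33 + A)*(-42) = -1386 - 42*A)
F = 2932 (F = 90 + 98*(8 + 21) = 90 + 98*29 = 90 + 2842 = 2932)
F + d(139, 43) = 2932 + (-1386 - 42*43) = 2932 + (-1386 - 1806) = 2932 - 3192 = -260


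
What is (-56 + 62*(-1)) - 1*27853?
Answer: -27971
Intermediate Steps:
(-56 + 62*(-1)) - 1*27853 = (-56 - 62) - 27853 = -118 - 27853 = -27971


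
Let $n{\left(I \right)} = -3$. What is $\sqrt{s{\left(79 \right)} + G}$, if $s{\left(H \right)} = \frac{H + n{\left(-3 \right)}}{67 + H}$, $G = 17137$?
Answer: $\frac{\sqrt{91325847}}{73} \approx 130.91$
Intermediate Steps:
$s{\left(H \right)} = \frac{-3 + H}{67 + H}$ ($s{\left(H \right)} = \frac{H - 3}{67 + H} = \frac{-3 + H}{67 + H}$)
$\sqrt{s{\left(79 \right)} + G} = \sqrt{\frac{-3 + 79}{67 + 79} + 17137} = \sqrt{\frac{1}{146} \cdot 76 + 17137} = \sqrt{\frac{38}{73} + 17137} = \sqrt{\frac{1251039}{73}} = \frac{\sqrt{91325847}}{73}$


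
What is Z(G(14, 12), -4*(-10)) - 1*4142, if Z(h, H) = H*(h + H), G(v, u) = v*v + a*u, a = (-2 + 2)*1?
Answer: 5298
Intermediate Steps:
a = 0 (a = 0*1 = 0)
G(v, u) = v² (G(v, u) = v*v + 0*u = v² + 0 = v²)
Z(h, H) = H*(H + h)
Z(G(14, 12), -4*(-10)) - 1*4142 = (-4*(-10))*(-4*(-10) + 14²) - 1*4142 = 40*(40 + 196) - 4142 = 40*236 - 4142 = 9440 - 4142 = 5298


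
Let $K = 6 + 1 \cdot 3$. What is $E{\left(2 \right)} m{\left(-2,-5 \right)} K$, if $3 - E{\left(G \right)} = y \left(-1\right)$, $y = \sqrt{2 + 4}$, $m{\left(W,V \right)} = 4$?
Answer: $108 + 36 \sqrt{6} \approx 196.18$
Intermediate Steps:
$y = \sqrt{6} \approx 2.4495$
$K = 9$ ($K = 6 + 3 = 9$)
$E{\left(G \right)} = 3 + \sqrt{6}$ ($E{\left(G \right)} = 3 - \sqrt{6} \left(-1\right) = 3 - - \sqrt{6} = 3 + \sqrt{6}$)
$E{\left(2 \right)} m{\left(-2,-5 \right)} K = \left(3 + \sqrt{6}\right) 4 \cdot 9 = \left(12 + 4 \sqrt{6}\right) 9 = 108 + 36 \sqrt{6}$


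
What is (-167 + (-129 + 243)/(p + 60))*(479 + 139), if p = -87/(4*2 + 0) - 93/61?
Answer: -262554622/2581 ≈ -1.0173e+5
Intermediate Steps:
p = -6051/488 (p = -87/(8 + 0) - 93*1/61 = -87/8 - 93/61 = -6051/488 ≈ -12.400)
(-167 + (-129 + 243)/(p + 60))*(479 + 139) = (-167 + (-129 + 243)/(-6051/488 + 60))*(479 + 139) = (-167 + 114/(23229/488))*618 = (-167 + 114*(488/23229))*618 = (-167 + 18544/7743)*618 = -1274537/7743*618 = -262554622/2581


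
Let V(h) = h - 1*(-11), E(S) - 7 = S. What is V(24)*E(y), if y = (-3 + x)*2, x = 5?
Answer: 385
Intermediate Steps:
y = 4 (y = (-3 + 5)*2 = 2*2 = 4)
E(S) = 7 + S
V(h) = 11 + h (V(h) = h + 11 = 11 + h)
V(24)*E(y) = (11 + 24)*(7 + 4) = 35*11 = 385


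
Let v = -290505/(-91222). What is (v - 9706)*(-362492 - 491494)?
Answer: 377935871157411/45611 ≈ 8.2861e+9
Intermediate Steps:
v = 290505/91222 (v = -290505*(-1/91222) = 290505/91222 ≈ 3.1846)
(v - 9706)*(-362492 - 491494) = (290505/91222 - 9706)*(-362492 - 491494) = -885110227/91222*(-853986) = 377935871157411/45611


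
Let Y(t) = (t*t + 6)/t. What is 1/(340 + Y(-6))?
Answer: 1/333 ≈ 0.0030030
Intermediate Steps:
Y(t) = (6 + t**2)/t (Y(t) = (t**2 + 6)/t = (6 + t**2)/t)
1/(340 + Y(-6)) = 1/(340 + (-6 + 6/(-6))) = 1/(340 + (-6 + 6*(-1/6))) = 1/(340 + (-6 - 1)) = 1/(340 - 7) = 1/333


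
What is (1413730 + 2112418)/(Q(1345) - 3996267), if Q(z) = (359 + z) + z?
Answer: -1763074/1996609 ≈ -0.88303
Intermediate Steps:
Q(z) = 359 + 2*z
(1413730 + 2112418)/(Q(1345) - 3996267) = (1413730 + 2112418)/((359 + 2*1345) - 3996267) = 3526148/((359 + 2690) - 3996267) = 3526148/(3049 - 3996267) = 3526148/(-3993218) = 3526148*(-1/3993218) = -1763074/1996609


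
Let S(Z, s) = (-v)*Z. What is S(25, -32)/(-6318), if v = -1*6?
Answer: -25/1053 ≈ -0.023742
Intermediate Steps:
v = -6
S(Z, s) = 6*Z (S(Z, s) = (-1*(-6))*Z = 6*Z)
S(25, -32)/(-6318) = (6*25)/(-6318) = 150*(-1/6318) = -25/1053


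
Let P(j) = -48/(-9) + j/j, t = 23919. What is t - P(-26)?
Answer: 71738/3 ≈ 23913.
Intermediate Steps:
P(j) = 19/3 (P(j) = -48*(-⅑) + 1 = 16/3 + 1 = 19/3)
t - P(-26) = 23919 - 1*19/3 = 23919 - 19/3 = 71738/3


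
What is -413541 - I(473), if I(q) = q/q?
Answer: -413542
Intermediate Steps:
I(q) = 1
-413541 - I(473) = -413541 - 1*1 = -413541 - 1 = -413542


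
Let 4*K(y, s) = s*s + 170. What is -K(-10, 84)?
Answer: -3613/2 ≈ -1806.5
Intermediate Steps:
K(y, s) = 85/2 + s**2/4 (K(y, s) = (s*s + 170)/4 = (s**2 + 170)/4 = (170 + s**2)/4 = 85/2 + s**2/4)
-K(-10, 84) = -(85/2 + (1/4)*84**2) = -(85/2 + (1/4)*7056) = -(85/2 + 1764) = -1*3613/2 = -3613/2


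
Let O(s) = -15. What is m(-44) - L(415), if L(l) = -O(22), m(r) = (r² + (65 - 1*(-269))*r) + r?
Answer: -12819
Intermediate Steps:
m(r) = r² + 335*r (m(r) = (r² + (65 + 269)*r) + r = (r² + 334*r) + r = r² + 335*r)
L(l) = 15 (L(l) = -1*(-15) = 15)
m(-44) - L(415) = -44*(335 - 44) - 1*15 = -44*291 - 15 = -12804 - 15 = -12819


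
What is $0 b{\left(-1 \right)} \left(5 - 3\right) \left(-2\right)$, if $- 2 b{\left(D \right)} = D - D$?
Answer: $0$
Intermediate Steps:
$b{\left(D \right)} = 0$ ($b{\left(D \right)} = - \frac{D - D}{2} = \left(- \frac{1}{2}\right) 0 = 0$)
$0 b{\left(-1 \right)} \left(5 - 3\right) \left(-2\right) = 0 \cdot 0 \left(5 - 3\right) \left(-2\right) = 0 \cdot 2 \left(-2\right) = 0 \left(-4\right) = 0$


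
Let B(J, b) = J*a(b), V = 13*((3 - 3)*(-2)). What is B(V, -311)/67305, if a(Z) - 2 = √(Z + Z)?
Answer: 0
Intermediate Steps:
a(Z) = 2 + √2*√Z (a(Z) = 2 + √(Z + Z) = 2 + √(2*Z) = 2 + √2*√Z)
V = 0 (V = 13*(0*(-2)) = 13*0 = 0)
B(J, b) = J*(2 + √2*√b)
B(V, -311)/67305 = (0*(2 + √2*√(-311)))/67305 = (0*(2 + √2*(I*√311)))*(1/67305) = (0*(2 + I*√622))*(1/67305) = 0*(1/67305) = 0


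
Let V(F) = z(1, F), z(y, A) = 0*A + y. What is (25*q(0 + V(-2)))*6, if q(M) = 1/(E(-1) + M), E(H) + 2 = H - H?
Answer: -150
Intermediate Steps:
z(y, A) = y (z(y, A) = 0 + y = y)
V(F) = 1
E(H) = -2 (E(H) = -2 + (H - H) = -2 + 0 = -2)
q(M) = 1/(-2 + M)
(25*q(0 + V(-2)))*6 = (25/(-2 + (0 + 1)))*6 = (25/(-2 + 1))*6 = (25/(-1))*6 = (25*(-1))*6 = -25*6 = -150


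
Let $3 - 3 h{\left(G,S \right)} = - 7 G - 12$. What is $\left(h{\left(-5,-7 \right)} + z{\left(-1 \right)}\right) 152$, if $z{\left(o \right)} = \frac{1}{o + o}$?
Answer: $- \frac{3268}{3} \approx -1089.3$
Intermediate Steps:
$h{\left(G,S \right)} = 5 + \frac{7 G}{3}$ ($h{\left(G,S \right)} = 1 - \frac{- 7 G - 12}{3} = 1 - \frac{-12 - 7 G}{3} = 1 + \left(4 + \frac{7 G}{3}\right) = 5 + \frac{7 G}{3}$)
$z{\left(o \right)} = \frac{1}{2 o}$
$\left(h{\left(-5,-7 \right)} + z{\left(-1 \right)}\right) 152 = \left(\left(5 + \frac{7}{3} \left(-5\right)\right) + \frac{1}{2 \left(-1\right)}\right) 152 = \left(\left(5 - \frac{35}{3}\right) + \frac{1}{2} \left(-1\right)\right) 152 = \left(- \frac{20}{3} - \frac{1}{2}\right) 152 = \left(- \frac{43}{6}\right) 152 = - \frac{3268}{3}$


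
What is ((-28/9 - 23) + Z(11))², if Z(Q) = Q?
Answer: 18496/81 ≈ 228.35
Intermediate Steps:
((-28/9 - 23) + Z(11))² = ((-28/9 - 23) + 11)² = (-235/9 + 11)² = (-136/9)² = 18496/81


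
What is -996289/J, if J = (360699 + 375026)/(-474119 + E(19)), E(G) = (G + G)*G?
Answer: 471640223733/735725 ≈ 6.4106e+5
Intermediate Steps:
E(G) = 2*G² (E(G) = (2*G)*G = 2*G²)
J = -735725/473397 (J = (360699 + 375026)/(-474119 + 2*19²) = 735725/(-474119 + 2*361) = 735725/(-474119 + 722) = 735725/(-473397) = 735725*(-1/473397) = -735725/473397 ≈ -1.5541)
-996289/J = -996289/(-735725/473397) = -996289*(-473397/735725) = 471640223733/735725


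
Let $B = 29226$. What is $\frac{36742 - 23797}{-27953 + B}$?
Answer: $\frac{12945}{1273} \approx 10.169$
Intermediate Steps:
$\frac{36742 - 23797}{-27953 + B} = \frac{36742 - 23797}{-27953 + 29226} = \frac{12945}{1273}$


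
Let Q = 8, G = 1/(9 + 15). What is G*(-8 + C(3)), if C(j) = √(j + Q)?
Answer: -⅓ + √11/24 ≈ -0.19514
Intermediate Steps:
G = 1/24 ≈ 0.041667
C(j) = √(8 + j) (C(j) = √(j + 8) = √(8 + j))
G*(-8 + C(3)) = (-8 + √(8 + 3))/24 = (-8 + √11)/24 = -⅓ + √11/24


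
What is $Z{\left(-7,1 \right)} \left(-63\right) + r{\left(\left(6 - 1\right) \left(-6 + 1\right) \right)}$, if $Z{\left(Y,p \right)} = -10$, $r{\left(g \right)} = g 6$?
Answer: $480$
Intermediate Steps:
$r{\left(g \right)} = 6 g$
$Z{\left(-7,1 \right)} \left(-63\right) + r{\left(\left(6 - 1\right) \left(-6 + 1\right) \right)} = \left(-10\right) \left(-63\right) + 6 \left(6 - 1\right) \left(-6 + 1\right) = 630 + 6 \cdot 5 \left(-5\right) = 630 + 6 \left(-25\right) = 630 - 150 = 480$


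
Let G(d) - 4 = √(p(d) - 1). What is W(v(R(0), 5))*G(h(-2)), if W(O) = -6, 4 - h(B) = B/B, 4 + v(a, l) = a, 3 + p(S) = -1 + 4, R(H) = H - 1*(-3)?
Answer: -24 - 6*I ≈ -24.0 - 6.0*I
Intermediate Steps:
R(H) = 3 + H (R(H) = H + 3 = 3 + H)
p(S) = 0 (p(S) = -3 + (-1 + 4) = -3 + 3 = 0)
v(a, l) = -4 + a
h(B) = 3 (h(B) = 4 - B/B = 4 - 1*1 = 4 - 1 = 3)
G(d) = 4 + I (G(d) = 4 + √(0 - 1) = 4 + √(-1) = 4 + I)
W(v(R(0), 5))*G(h(-2)) = -6*(4 + I) = -24 - 6*I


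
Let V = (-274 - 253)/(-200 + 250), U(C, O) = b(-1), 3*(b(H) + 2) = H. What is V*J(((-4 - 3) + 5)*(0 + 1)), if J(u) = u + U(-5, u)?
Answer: 6851/150 ≈ 45.673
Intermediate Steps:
b(H) = -2 + H/3
U(C, O) = -7/3 (U(C, O) = -2 + (⅓)*(-1) = -2 - ⅓ = -7/3)
V = -527/50 ≈ -10.540
J(u) = -7/3 + u (J(u) = u - 7/3 = -7/3 + u)
V*J(((-4 - 3) + 5)*(0 + 1)) = -527*(-7/3 + ((-4 - 3) + 5)*(0 + 1))/50 = -527*(-7/3 + (-7 + 5)*1)/50 = -527*(-7/3 - 2*1)/50 = -527*(-7/3 - 2)/50 = -527/50*(-13/3) = 6851/150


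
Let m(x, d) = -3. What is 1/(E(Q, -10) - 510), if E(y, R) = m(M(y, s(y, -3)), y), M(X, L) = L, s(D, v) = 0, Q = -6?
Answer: -1/513 ≈ -0.0019493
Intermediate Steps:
E(y, R) = -3
1/(E(Q, -10) - 510) = 1/(-3 - 510) = 1/(-513) = -1/513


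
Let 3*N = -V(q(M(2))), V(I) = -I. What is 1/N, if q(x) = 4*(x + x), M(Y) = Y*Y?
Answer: 3/32 ≈ 0.093750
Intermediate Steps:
M(Y) = Y**2
q(x) = 8*x (q(x) = 4*(2*x) = 8*x)
N = 32/3 (N = (-(-1)*8*2**2)/3 = (-(-1)*8*4)/3 = (-(-1)*32)/3 = (-1*(-32))/3 = (1/3)*32 = 32/3 ≈ 10.667)
1/N = 1/(32/3) = 3/32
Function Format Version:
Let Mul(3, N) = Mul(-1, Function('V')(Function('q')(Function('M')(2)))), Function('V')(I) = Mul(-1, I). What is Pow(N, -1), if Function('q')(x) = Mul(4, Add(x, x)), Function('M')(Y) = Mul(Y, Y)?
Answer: Rational(3, 32) ≈ 0.093750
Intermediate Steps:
Function('M')(Y) = Pow(Y, 2)
Function('q')(x) = Mul(8, x) (Function('q')(x) = Mul(4, Mul(2, x)) = Mul(8, x))
N = Rational(32, 3) (N = Mul(Rational(1, 3), Mul(-1, Mul(-1, Mul(8, Pow(2, 2))))) = Mul(Rational(1, 3), Mul(-1, Mul(-1, Mul(8, 4)))) = Mul(Rational(1, 3), Mul(-1, Mul(-1, 32))) = Mul(Rational(1, 3), Mul(-1, -32)) = Mul(Rational(1, 3), 32) = Rational(32, 3) ≈ 10.667)
Pow(N, -1) = Pow(Rational(32, 3), -1) = Rational(3, 32)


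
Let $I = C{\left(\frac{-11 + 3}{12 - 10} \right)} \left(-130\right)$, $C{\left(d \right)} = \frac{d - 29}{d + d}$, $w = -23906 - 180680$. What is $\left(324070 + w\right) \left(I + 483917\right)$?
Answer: $57756265533$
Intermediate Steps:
$w = -204586$
$C{\left(d \right)} = \frac{-29 + d}{2 d}$
$I = - \frac{2145}{4}$ ($I = \frac{-29 + \frac{-11 + 3}{12 - 10}}{2 \frac{-11 + 3}{12 - 10}} \left(-130\right) = \frac{-29 - \frac{8}{2}}{2 \left(- \frac{8}{2}\right)} \left(-130\right) = \frac{-29 - 4}{2 \left(\left(-8\right) \frac{1}{2}\right)} \left(-130\right) = \frac{-29 - 4}{2 \left(-4\right)} \left(-130\right) = \frac{1}{2} \left(- \frac{1}{4}\right) \left(-33\right) \left(-130\right) = \frac{33}{8} \left(-130\right) = - \frac{2145}{4} \approx -536.25$)
$\left(324070 + w\right) \left(I + 483917\right) = \left(324070 - 204586\right) \left(- \frac{2145}{4} + 483917\right) = 119484 \cdot \frac{1933523}{4} = 57756265533$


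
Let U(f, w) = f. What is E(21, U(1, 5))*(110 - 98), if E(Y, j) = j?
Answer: 12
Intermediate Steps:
E(21, U(1, 5))*(110 - 98) = 1*(110 - 98) = 1*12 = 12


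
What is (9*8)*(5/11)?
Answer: 360/11 ≈ 32.727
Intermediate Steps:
(9*8)*(5/11) = 72*(5*(1/11)) = 72*(5/11) = 360/11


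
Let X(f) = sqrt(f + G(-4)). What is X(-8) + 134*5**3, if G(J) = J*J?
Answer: 16750 + 2*sqrt(2) ≈ 16753.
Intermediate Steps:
G(J) = J**2
X(f) = sqrt(16 + f) (X(f) = sqrt(f + (-4)**2) = sqrt(f + 16) = sqrt(16 + f))
X(-8) + 134*5**3 = sqrt(16 - 8) + 134*5**3 = sqrt(8) + 134*125 = 2*sqrt(2) + 16750 = 16750 + 2*sqrt(2)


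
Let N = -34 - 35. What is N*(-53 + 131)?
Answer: -5382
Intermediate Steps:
N = -69
N*(-53 + 131) = -69*(-53 + 131) = -69*78 = -5382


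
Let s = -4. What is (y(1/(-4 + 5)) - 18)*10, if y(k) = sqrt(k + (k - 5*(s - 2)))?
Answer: -180 + 40*sqrt(2) ≈ -123.43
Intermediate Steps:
y(k) = sqrt(30 + 2*k) (y(k) = sqrt(k + (k - 5*(-4 - 2))) = sqrt(k + (k - 5*(-6))) = sqrt(k + (k + 30)) = sqrt(k + (30 + k)) = sqrt(30 + 2*k))
(y(1/(-4 + 5)) - 18)*10 = (sqrt(30 + 2/(-4 + 5)) - 18)*10 = (sqrt(30 + 2/1) - 18)*10 = (sqrt(30 + 2*1) - 18)*10 = (sqrt(30 + 2) - 18)*10 = (sqrt(32) - 18)*10 = (4*sqrt(2) - 18)*10 = (-18 + 4*sqrt(2))*10 = -180 + 40*sqrt(2)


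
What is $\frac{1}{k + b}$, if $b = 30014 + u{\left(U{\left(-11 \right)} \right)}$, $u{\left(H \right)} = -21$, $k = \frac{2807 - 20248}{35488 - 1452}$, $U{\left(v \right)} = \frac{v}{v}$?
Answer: $\frac{34036}{1020824307} \approx 3.3342 \cdot 10^{-5}$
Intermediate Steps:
$U{\left(v \right)} = 1$
$k = - \frac{17441}{34036} \approx -0.51243$
$b = 29993$ ($b = 30014 - 21 = 29993$)
$\frac{1}{k + b} = \frac{1}{- \frac{17441}{34036} + 29993} = \frac{1}{\frac{1020824307}{34036}} = \frac{34036}{1020824307}$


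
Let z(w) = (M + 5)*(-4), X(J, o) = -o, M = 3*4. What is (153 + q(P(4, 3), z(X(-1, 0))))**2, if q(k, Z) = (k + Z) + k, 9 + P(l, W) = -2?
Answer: 3969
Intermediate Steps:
P(l, W) = -11 (P(l, W) = -9 - 2 = -11)
M = 12
z(w) = -68 (z(w) = (12 + 5)*(-4) = 17*(-4) = -68)
q(k, Z) = Z + 2*k (q(k, Z) = (Z + k) + k = Z + 2*k)
(153 + q(P(4, 3), z(X(-1, 0))))**2 = (153 + (-68 + 2*(-11)))**2 = (153 + (-68 - 22))**2 = (153 - 90)**2 = 63**2 = 3969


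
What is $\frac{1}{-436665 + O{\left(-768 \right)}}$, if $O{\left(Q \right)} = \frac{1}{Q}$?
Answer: $- \frac{768}{335358721} \approx -2.2901 \cdot 10^{-6}$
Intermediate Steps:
$\frac{1}{-436665 + O{\left(-768 \right)}} = \frac{1}{-436665 + \frac{1}{-768}} = \frac{1}{-436665 - \frac{1}{768}} = \frac{1}{- \frac{335358721}{768}} = - \frac{768}{335358721}$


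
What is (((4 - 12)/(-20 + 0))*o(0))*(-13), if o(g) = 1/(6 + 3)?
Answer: -26/45 ≈ -0.57778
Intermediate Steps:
o(g) = ⅑ (o(g) = 1/9 = ⅑)
(((4 - 12)/(-20 + 0))*o(0))*(-13) = (((4 - 12)/(-20 + 0))*(⅑))*(-13) = (-8/(-20)*(⅑))*(-13) = (-8*(-1/20)*(⅑))*(-13) = ((⅖)*(⅑))*(-13) = (2/45)*(-13) = -26/45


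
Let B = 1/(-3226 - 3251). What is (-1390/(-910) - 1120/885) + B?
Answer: 3034484/11591671 ≈ 0.26178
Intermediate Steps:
B = -1/6477 (B = 1/(-6477) = -1/6477 ≈ -0.00015439)
(-1390/(-910) - 1120/885) + B = (-1390/(-910) - 1120/885) - 1/6477 = (-1390*(-1/910) - 1120*1/885) - 1/6477 = (139/91 - 224/177) - 1/6477 = 4219/16107 - 1/6477 = 3034484/11591671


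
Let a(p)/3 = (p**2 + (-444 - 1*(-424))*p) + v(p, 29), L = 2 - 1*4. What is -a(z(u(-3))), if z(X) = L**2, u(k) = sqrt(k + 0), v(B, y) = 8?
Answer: 168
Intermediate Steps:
L = -2 (L = 2 - 4 = -2)
u(k) = sqrt(k)
z(X) = 4 (z(X) = (-2)**2 = 4)
a(p) = 24 - 60*p + 3*p**2 (a(p) = 3*((p**2 + (-444 - 1*(-424))*p) + 8) = 3*((p**2 + (-444 + 424)*p) + 8) = 3*((p**2 - 20*p) + 8) = 3*(8 + p**2 - 20*p) = 24 - 60*p + 3*p**2)
-a(z(u(-3))) = -(24 - 60*4 + 3*4**2) = -(24 - 240 + 3*16) = -(24 - 240 + 48) = -1*(-168) = 168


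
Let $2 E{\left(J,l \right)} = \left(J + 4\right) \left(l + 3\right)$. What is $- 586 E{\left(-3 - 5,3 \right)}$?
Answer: $7032$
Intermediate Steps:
$E{\left(J,l \right)} = \frac{\left(3 + l\right) \left(4 + J\right)}{2}$ ($E{\left(J,l \right)} = \frac{\left(J + 4\right) \left(l + 3\right)}{2} = \frac{\left(4 + J\right) \left(3 + l\right)}{2} = \frac{\left(3 + l\right) \left(4 + J\right)}{2}$)
$- 586 E{\left(-3 - 5,3 \right)} = - 586 \left(6 + 2 \cdot 3 + \frac{3 \left(-3 - 5\right)}{2} + \frac{1}{2} \left(-3 - 5\right) 3\right) = - 586 \left(6 + 6 + \frac{3}{2} \left(-8\right) + \frac{1}{2} \left(-8\right) 3\right) = - 586 \left(6 + 6 - 12 - 12\right) = \left(-586\right) \left(-12\right) = 7032$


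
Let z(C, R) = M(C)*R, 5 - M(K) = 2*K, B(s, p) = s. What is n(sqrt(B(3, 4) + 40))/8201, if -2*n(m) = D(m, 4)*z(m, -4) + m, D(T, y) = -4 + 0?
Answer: -40/8201 + 31*sqrt(43)/16402 ≈ 0.0075162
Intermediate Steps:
M(K) = 5 - 2*K
D(T, y) = -4
z(C, R) = R*(5 - 2*C) (z(C, R) = (5 - 2*C)*R = R*(5 - 2*C))
n(m) = -40 + 31*m/2 (n(m) = -(-(-16)*(5 - 2*m) + m)/2 = -(-4*(-20 + 8*m) + m)/2 = -((80 - 32*m) + m)/2 = -(80 - 31*m)/2 = -40 + 31*m/2)
n(sqrt(B(3, 4) + 40))/8201 = (-40 + 31*sqrt(3 + 40)/2)/8201 = (-40 + 31*sqrt(43)/2)*(1/8201) = -40/8201 + 31*sqrt(43)/16402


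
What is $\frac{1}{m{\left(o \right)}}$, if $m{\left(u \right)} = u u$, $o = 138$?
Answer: $\frac{1}{19044} \approx 5.251 \cdot 10^{-5}$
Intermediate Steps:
$m{\left(u \right)} = u^{2}$
$\frac{1}{m{\left(o \right)}} = \frac{1}{138^{2}} = \frac{1}{19044}$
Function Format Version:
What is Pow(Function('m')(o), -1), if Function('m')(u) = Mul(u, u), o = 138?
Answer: Rational(1, 19044) ≈ 5.2510e-5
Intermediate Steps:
Function('m')(u) = Pow(u, 2)
Pow(Function('m')(o), -1) = Pow(Pow(138, 2), -1) = Pow(19044, -1) = Rational(1, 19044)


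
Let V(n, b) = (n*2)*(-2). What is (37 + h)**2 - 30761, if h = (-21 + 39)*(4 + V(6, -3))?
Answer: 73568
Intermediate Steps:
V(n, b) = -4*n (V(n, b) = (2*n)*(-2) = -4*n)
h = -360 (h = (-21 + 39)*(4 - 4*6) = 18*(4 - 24) = 18*(-20) = -360)
(37 + h)**2 - 30761 = (37 - 360)**2 - 30761 = (-323)**2 - 30761 = 104329 - 30761 = 73568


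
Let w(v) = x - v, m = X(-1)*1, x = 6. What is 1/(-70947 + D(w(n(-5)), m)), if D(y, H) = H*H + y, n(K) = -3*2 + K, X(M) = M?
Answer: -1/70929 ≈ -1.4099e-5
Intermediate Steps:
n(K) = -6 + K
m = -1 (m = -1*1 = -1)
w(v) = 6 - v
D(y, H) = y + H**2 (D(y, H) = H**2 + y = y + H**2)
1/(-70947 + D(w(n(-5)), m)) = 1/(-70947 + ((6 - (-6 - 5)) + (-1)**2)) = 1/(-70947 + ((6 - 1*(-11)) + 1)) = 1/(-70947 + ((6 + 11) + 1)) = 1/(-70947 + (17 + 1)) = 1/(-70947 + 18) = 1/(-70929) = -1/70929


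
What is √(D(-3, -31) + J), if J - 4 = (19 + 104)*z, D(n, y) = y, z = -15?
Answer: 12*I*√13 ≈ 43.267*I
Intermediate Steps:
J = -1841 (J = 4 + (19 + 104)*(-15) = 4 + 123*(-15) = 4 - 1845 = -1841)
√(D(-3, -31) + J) = √(-31 - 1841) = √(-1872) = 12*I*√13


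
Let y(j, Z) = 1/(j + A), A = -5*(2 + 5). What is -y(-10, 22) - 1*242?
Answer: -10889/45 ≈ -241.98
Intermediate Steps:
A = -35 (A = -5*7 = -35)
y(j, Z) = 1/(-35 + j) (y(j, Z) = 1/(j - 35) = 1/(-35 + j))
-y(-10, 22) - 1*242 = -1/(-35 - 10) - 1*242 = -1/(-45) - 242 = -1*(-1/45) - 242 = 1/45 - 242 = -10889/45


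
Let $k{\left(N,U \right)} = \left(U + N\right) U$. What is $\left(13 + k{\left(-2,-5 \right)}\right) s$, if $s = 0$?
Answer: $0$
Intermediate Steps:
$k{\left(N,U \right)} = U \left(N + U\right)$ ($k{\left(N,U \right)} = \left(N + U\right) U = U \left(N + U\right)$)
$\left(13 + k{\left(-2,-5 \right)}\right) s = \left(13 - 5 \left(-2 - 5\right)\right) 0 = \left(13 - -35\right) 0 = \left(13 + 35\right) 0 = 48 \cdot 0 = 0$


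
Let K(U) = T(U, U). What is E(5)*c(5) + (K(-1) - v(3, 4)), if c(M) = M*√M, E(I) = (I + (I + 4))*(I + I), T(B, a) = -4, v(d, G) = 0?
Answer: -4 + 700*√5 ≈ 1561.2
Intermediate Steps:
E(I) = 2*I*(4 + 2*I) (E(I) = (I + (4 + I))*(2*I) = (4 + 2*I)*(2*I) = 2*I*(4 + 2*I))
c(M) = M^(3/2)
K(U) = -4
E(5)*c(5) + (K(-1) - v(3, 4)) = (4*5*(2 + 5))*5^(3/2) + (-4 - 1*0) = (4*5*7)*(5*√5) + (-4 + 0) = 140*(5*√5) - 4 = 700*√5 - 4 = -4 + 700*√5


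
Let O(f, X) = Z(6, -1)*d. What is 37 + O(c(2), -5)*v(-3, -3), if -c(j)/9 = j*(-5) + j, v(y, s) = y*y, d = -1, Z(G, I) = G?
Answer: -17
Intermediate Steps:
v(y, s) = y**2
c(j) = 36*j (c(j) = -9*(j*(-5) + j) = -9*(-5*j + j) = -(-36)*j = 36*j)
O(f, X) = -6 (O(f, X) = 6*(-1) = -6)
37 + O(c(2), -5)*v(-3, -3) = 37 - 6*(-3)**2 = 37 - 6*9 = 37 - 54 = -17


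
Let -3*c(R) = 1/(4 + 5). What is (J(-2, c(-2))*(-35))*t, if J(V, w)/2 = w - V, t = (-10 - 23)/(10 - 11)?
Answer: -40810/9 ≈ -4534.4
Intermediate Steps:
c(R) = -1/27 (c(R) = -1/(3*(4 + 5)) = -⅓/9 = -⅓*⅑ = -1/27)
t = 33 (t = -33/(-1) = -33*(-1) = 33)
J(V, w) = -2*V + 2*w (J(V, w) = 2*(w - V) = -2*V + 2*w)
(J(-2, c(-2))*(-35))*t = ((-2*(-2) + 2*(-1/27))*(-35))*33 = ((4 - 2/27)*(-35))*33 = ((106/27)*(-35))*33 = -3710/27*33 = -40810/9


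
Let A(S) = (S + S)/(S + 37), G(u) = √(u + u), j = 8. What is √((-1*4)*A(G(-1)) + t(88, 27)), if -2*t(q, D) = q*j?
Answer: 2*√2*√((-1628 - 45*I*√2)/(37 + I*√2)) ≈ 0.0081369 - 18.762*I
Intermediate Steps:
G(u) = √2*√u (G(u) = √(2*u) = √2*√u)
t(q, D) = -4*q (t(q, D) = -q*8/2 = -4*q)
A(S) = 2*S/(37 + S) (A(S) = (2*S)/(37 + S) = 2*S/(37 + S))
√((-1*4)*A(G(-1)) + t(88, 27)) = √((-1*4)*(2*(√2*√(-1))/(37 + √2*√(-1))) - 4*88) = √(-8*√2*I/(37 + √2*I) - 352) = √(-8*I*√2/(37 + I*√2) - 352) = √(-352 - 8*I*√2/(37 + I*√2))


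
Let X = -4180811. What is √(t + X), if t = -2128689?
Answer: 10*I*√63095 ≈ 2511.9*I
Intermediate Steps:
√(t + X) = √(-2128689 - 4180811) = √(-6309500) = 10*I*√63095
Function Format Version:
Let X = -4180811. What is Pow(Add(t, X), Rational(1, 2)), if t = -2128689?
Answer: Mul(10, I, Pow(63095, Rational(1, 2))) ≈ Mul(2511.9, I)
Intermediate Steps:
Pow(Add(t, X), Rational(1, 2)) = Pow(Add(-2128689, -4180811), Rational(1, 2)) = Pow(-6309500, Rational(1, 2)) = Mul(10, I, Pow(63095, Rational(1, 2)))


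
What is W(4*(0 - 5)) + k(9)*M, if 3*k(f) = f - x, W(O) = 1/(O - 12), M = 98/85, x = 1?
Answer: 24833/8160 ≈ 3.0433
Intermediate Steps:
M = 98/85 (M = 98*(1/85) = 98/85 ≈ 1.1529)
W(O) = 1/(-12 + O)
k(f) = -⅓ + f/3 (k(f) = (f - 1*1)/3 = (f - 1)/3 = (-1 + f)/3 = -⅓ + f/3)
W(4*(0 - 5)) + k(9)*M = 1/(-12 + 4*(0 - 5)) + (-⅓ + (⅓)*9)*(98/85) = 1/(-12 + 4*(-5)) + (-⅓ + 3)*(98/85) = 1/(-12 - 20) + (8/3)*(98/85) = 1/(-32) + 784/255 = -1/32 + 784/255 = 24833/8160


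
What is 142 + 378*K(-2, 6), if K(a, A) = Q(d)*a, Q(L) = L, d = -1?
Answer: 898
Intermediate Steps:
K(a, A) = -a
142 + 378*K(-2, 6) = 142 + 378*(-1*(-2)) = 142 + 378*2 = 142 + 756 = 898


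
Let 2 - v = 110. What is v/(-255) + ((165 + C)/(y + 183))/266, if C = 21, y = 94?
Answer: 1334181/3131485 ≈ 0.42605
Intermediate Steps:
v = -108 (v = 2 - 1*110 = 2 - 110 = -108)
v/(-255) + ((165 + C)/(y + 183))/266 = -108/(-255) + ((165 + 21)/(94 + 183))/266 = -108*(-1/255) + (186/277)*(1/266) = 36/85 + (186*(1/277))*(1/266) = 36/85 + (186/277)*(1/266) = 36/85 + 93/36841 = 1334181/3131485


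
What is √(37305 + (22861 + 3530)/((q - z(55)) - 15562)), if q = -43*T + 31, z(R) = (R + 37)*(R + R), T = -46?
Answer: √2322833883578/7891 ≈ 193.14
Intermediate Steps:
z(R) = 2*R*(37 + R) (z(R) = (37 + R)*(2*R) = 2*R*(37 + R))
q = 2009 (q = -43*(-46) + 31 = 1978 + 31 = 2009)
√(37305 + (22861 + 3530)/((q - z(55)) - 15562)) = √(37305 + (22861 + 3530)/((2009 - 2*55*(37 + 55)) - 15562)) = √(37305 + 26391/((2009 - 2*55*92) - 15562)) = √(37305 + 26391/((2009 - 1*10120) - 15562)) = √(37305 + 26391/((2009 - 10120) - 15562)) = √(37305 + 26391/(-8111 - 15562)) = √(37305 + 26391/(-23673)) = √(37305 + 26391*(-1/23673)) = √(37305 - 8797/7891) = √(294364958/7891) = √2322833883578/7891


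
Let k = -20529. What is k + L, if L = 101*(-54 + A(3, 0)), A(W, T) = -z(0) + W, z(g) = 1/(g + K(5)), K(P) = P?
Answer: -128501/5 ≈ -25700.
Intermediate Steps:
z(g) = 1/(5 + g) (z(g) = 1/(g + 5) = 1/(5 + g))
A(W, T) = -⅕ + W (A(W, T) = -1/(5 + 0) + W = -1/5 + W = -1*⅕ + W = -⅕ + W)
L = -25856/5 (L = 101*(-54 + (-⅕ + 3)) = 101*(-54 + 14/5) = 101*(-256/5) = -25856/5 ≈ -5171.2)
k + L = -20529 - 25856/5 = -128501/5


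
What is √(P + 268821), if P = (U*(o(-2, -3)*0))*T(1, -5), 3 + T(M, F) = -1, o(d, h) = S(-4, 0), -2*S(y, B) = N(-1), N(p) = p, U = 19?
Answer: 3*√29869 ≈ 518.48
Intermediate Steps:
S(y, B) = ½ (S(y, B) = -½*(-1) = ½)
o(d, h) = ½
T(M, F) = -4 (T(M, F) = -3 - 1 = -4)
P = 0 (P = (19*((½)*0))*(-4) = (19*0)*(-4) = 0*(-4) = 0)
√(P + 268821) = √(0 + 268821) = √268821 = 3*√29869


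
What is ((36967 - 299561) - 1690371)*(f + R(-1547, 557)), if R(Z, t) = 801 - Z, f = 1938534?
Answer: -3790474615130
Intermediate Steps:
((36967 - 299561) - 1690371)*(f + R(-1547, 557)) = ((36967 - 299561) - 1690371)*(1938534 + (801 - 1*(-1547))) = (-262594 - 1690371)*(1938534 + (801 + 1547)) = -1952965*(1938534 + 2348) = -1952965*1940882 = -3790474615130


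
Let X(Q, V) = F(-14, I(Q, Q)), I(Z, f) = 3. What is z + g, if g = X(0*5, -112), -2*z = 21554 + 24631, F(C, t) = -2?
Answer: -46189/2 ≈ -23095.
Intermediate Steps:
X(Q, V) = -2
z = -46185/2 (z = -(21554 + 24631)/2 = -½*46185 = -46185/2 ≈ -23093.)
g = -2
z + g = -46185/2 - 2 = -46189/2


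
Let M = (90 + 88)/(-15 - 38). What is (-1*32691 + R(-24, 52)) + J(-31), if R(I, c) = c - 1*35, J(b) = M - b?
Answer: -1730257/53 ≈ -32646.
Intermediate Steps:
M = -178/53 (M = 178/(-53) = 178*(-1/53) = -178/53 ≈ -3.3585)
J(b) = -178/53 - b
R(I, c) = -35 + c (R(I, c) = c - 35 = -35 + c)
(-1*32691 + R(-24, 52)) + J(-31) = (-1*32691 + (-35 + 52)) + (-178/53 - 1*(-31)) = (-32691 + 17) + (-178/53 + 31) = -32674 + 1465/53 = -1730257/53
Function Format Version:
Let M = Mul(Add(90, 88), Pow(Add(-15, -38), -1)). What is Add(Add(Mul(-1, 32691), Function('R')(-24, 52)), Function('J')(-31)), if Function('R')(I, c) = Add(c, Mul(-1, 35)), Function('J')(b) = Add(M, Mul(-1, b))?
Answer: Rational(-1730257, 53) ≈ -32646.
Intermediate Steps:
M = Rational(-178, 53) (M = Mul(178, Pow(-53, -1)) = Mul(178, Rational(-1, 53)) = Rational(-178, 53) ≈ -3.3585)
Function('J')(b) = Add(Rational(-178, 53), Mul(-1, b))
Function('R')(I, c) = Add(-35, c) (Function('R')(I, c) = Add(c, -35) = Add(-35, c))
Add(Add(Mul(-1, 32691), Function('R')(-24, 52)), Function('J')(-31)) = Add(Add(Mul(-1, 32691), Add(-35, 52)), Add(Rational(-178, 53), Mul(-1, -31))) = Add(Add(-32691, 17), Add(Rational(-178, 53), 31)) = Add(-32674, Rational(1465, 53)) = Rational(-1730257, 53)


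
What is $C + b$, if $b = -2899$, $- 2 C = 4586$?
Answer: $-5192$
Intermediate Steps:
$C = -2293$ ($C = \left(- \frac{1}{2}\right) 4586 = -2293$)
$C + b = -2293 - 2899 = -5192$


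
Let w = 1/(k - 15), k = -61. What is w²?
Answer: 1/5776 ≈ 0.00017313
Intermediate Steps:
w = -1/76 (w = 1/(-61 - 15) = 1/(-76) = -1/76 ≈ -0.013158)
w² = (-1/76)² = 1/5776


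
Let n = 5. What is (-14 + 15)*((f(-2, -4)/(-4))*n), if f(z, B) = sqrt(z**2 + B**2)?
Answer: -5*sqrt(5)/2 ≈ -5.5902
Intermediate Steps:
f(z, B) = sqrt(B**2 + z**2)
(-14 + 15)*((f(-2, -4)/(-4))*n) = (-14 + 15)*((sqrt((-4)**2 + (-2)**2)/(-4))*5) = 1*((sqrt(16 + 4)*(-1/4))*5) = 1*((sqrt(20)*(-1/4))*5) = 1*(((2*sqrt(5))*(-1/4))*5) = 1*(-sqrt(5)/2*5) = 1*(-5*sqrt(5)/2) = -5*sqrt(5)/2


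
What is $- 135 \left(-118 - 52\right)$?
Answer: $22950$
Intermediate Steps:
$- 135 \left(-118 - 52\right) = \left(-135\right) \left(-170\right) = 22950$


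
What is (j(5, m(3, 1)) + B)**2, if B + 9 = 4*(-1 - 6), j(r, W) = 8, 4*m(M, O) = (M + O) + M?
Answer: 841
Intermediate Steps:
m(M, O) = M/2 + O/4 (m(M, O) = ((M + O) + M)/4 = (O + 2*M)/4 = M/2 + O/4)
B = -37 (B = -9 + 4*(-1 - 6) = -9 + 4*(-7) = -9 - 28 = -37)
(j(5, m(3, 1)) + B)**2 = (8 - 37)**2 = (-29)**2 = 841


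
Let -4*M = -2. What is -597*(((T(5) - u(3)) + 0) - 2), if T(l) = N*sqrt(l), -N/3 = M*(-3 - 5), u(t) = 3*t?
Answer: 6567 - 7164*sqrt(5) ≈ -9452.2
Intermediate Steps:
M = 1/2 (M = -1/4*(-2) = 1/2 ≈ 0.50000)
N = 12 (N = -3*(-3 - 5)/2 = -3*(-8)/2 = -3*(-4) = 12)
T(l) = 12*sqrt(l)
-597*(((T(5) - u(3)) + 0) - 2) = -597*(((12*sqrt(5) - 3*3) + 0) - 2) = -597*(((12*sqrt(5) - 1*9) + 0) - 2) = -597*(((12*sqrt(5) - 9) + 0) - 2) = -597*(((-9 + 12*sqrt(5)) + 0) - 2) = -597*((-9 + 12*sqrt(5)) - 2) = -597*(-11 + 12*sqrt(5)) = 6567 - 7164*sqrt(5)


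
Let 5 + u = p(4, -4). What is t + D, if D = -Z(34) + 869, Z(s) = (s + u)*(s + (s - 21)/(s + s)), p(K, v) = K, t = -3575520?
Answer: -243152993/68 ≈ -3.5758e+6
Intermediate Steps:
u = -1 (u = -5 + 4 = -1)
Z(s) = (-1 + s)*(s + (-21 + s)/(2*s)) (Z(s) = (s - 1)*(s + (s - 21)/(s + s)) = (-1 + s)*(s + (-21 + s)/((2*s))) = (-1 + s)*(s + (-21 + s)*(1/(2*s))) = (-1 + s)*(s + (-21 + s)/(2*s)))
D = -17633/68 (D = -(-11 + 34² - ½*34 + (21/2)/34) + 869 = -(-11 + 1156 - 17 + (21/2)*(1/34)) + 869 = -(-11 + 1156 - 17 + 21/68) + 869 = -1*76725/68 + 869 = -76725/68 + 869 = -17633/68 ≈ -259.31)
t + D = -3575520 - 17633/68 = -243152993/68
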